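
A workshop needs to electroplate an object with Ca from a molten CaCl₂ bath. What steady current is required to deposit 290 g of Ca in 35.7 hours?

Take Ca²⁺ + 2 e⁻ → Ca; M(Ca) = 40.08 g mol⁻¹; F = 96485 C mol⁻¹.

10.9 A

n(Ca) = 290 / 40.08 = 7.236 mol.
n(e⁻) = 2 × 7.236 = 14.47 mol.
Q = n(e⁻)·F = 14.47 × 96485 = 1396000 C.
I = Q/t = 1396000 / 128520 s = 10.9 A.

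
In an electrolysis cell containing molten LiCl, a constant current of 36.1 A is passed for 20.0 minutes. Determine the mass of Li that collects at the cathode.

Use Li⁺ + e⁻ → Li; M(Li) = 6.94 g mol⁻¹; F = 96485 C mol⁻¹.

3.12 g

Q = I·t = 36.10 A × 1200.0 s = 43320 C.
n(e⁻) = Q/F = 43320 / 96485 = 0.4490 mol.
Li⁺ + e⁻ → Li, so n(Li) = n(e⁻)/1 = 0.4490 mol.
m = n·M = 0.4490 × 6.94 = 3.12 g.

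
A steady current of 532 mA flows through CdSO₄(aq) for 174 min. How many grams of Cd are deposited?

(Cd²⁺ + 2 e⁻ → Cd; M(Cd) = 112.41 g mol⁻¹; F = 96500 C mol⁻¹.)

Q = I·t = 0.5320 A × 10440 s = 5554 C.
n(e⁻) = Q/F = 5554 / 96500 = 0.05756 mol.
Cd²⁺ + 2 e⁻ → Cd, so n(Cd) = n(e⁻)/2 = 0.02878 mol.
m = n·M = 0.02878 × 112.41 = 3.23 g.

3.23 g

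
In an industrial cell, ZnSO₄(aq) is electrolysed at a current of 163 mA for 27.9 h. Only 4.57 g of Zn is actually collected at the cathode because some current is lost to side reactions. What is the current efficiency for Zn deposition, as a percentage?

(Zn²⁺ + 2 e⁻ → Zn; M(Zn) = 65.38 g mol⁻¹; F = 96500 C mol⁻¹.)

82.4 %

Q = I·t = 0.1630 × 100440 = 16370 C; n(e⁻) = 16370/96500 = 0.1697 mol.
Theoretical n(Zn) = n(e⁻)/2 = 0.08483 mol, i.e. m_theo = 0.08483 × 65.38 = 5.546 g.
Efficiency = m_actual / m_theo = 4.57 / 5.546 = 82.4 %.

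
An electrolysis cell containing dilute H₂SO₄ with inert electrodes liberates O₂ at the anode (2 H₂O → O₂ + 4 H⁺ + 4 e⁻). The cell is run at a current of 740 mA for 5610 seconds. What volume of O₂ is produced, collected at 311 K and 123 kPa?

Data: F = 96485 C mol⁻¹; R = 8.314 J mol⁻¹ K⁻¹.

Q = I·t = 0.7400 A × 5610.0 s = 4151 C.
n(e⁻) = Q/F = 4151 / 96485 = 0.04303 mol.
4 electrons are transferred per O₂ molecule, so n(O₂) = 0.04303 / 4 = 0.01076 mol.
V = nRT/P = (0.01076 × 8.314 × 311) / (123 × 10³ Pa) = 2.26 × 10⁻⁴ m³ = 0.226 L.

0.226 L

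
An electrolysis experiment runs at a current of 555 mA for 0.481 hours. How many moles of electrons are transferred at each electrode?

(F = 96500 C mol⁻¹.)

Q = I·t = 0.5550 A × 1731.6 s = 961.0 C.
n(e⁻) = Q/F = 961.0 / 96500 = 0.00996 mol.

0.00996 mol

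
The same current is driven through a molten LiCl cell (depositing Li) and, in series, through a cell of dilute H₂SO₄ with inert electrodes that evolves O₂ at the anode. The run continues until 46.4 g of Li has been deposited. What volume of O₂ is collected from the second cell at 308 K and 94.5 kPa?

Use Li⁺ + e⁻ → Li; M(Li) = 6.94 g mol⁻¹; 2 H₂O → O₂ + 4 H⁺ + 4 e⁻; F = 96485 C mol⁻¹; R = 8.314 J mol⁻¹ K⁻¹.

n(Li) = 46.4 / 6.94 = 6.686 mol, so n(e⁻) = 1 × 6.686 = 6.686 mol.
The cells are in series, so the same 6.686 mol of electrons passes through the second cell.
2 H₂O → O₂ + 4 H⁺ + 4 e⁻ — 4 mol e⁻ per mol O₂, so n(O₂) = 6.686/4 = 1.671 mol.
V = nRT/P = (1.671 × 8.314 × 308) / (94.5 × 10³) = 0.0453 m³ = 45.3 L.

45.3 L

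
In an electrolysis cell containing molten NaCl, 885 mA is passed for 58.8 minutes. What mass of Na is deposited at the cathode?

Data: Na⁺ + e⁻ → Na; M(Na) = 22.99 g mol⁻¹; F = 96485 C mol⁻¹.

Q = I·t = 0.8850 A × 3528.0 s = 3122 C.
n(e⁻) = Q/F = 3122 / 96485 = 0.03236 mol.
Na⁺ + e⁻ → Na, so n(Na) = n(e⁻)/1 = 0.03236 mol.
m = n·M = 0.03236 × 22.99 = 0.744 g.

0.744 g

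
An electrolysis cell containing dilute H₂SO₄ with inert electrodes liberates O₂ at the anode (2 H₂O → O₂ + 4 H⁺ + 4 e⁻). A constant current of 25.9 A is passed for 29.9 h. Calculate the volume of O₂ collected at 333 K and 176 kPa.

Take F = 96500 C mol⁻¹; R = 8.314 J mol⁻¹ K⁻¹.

Q = I·t = 25.90 A × 107640 s = 2788000 C.
n(e⁻) = Q/F = 2788000 / 96500 = 28.89 mol.
4 electrons are transferred per O₂ molecule, so n(O₂) = 28.89 / 4 = 7.222 mol.
V = nRT/P = (7.222 × 8.314 × 333) / (176 × 10³ Pa) = 0.114 m³ = 114 L.

114 L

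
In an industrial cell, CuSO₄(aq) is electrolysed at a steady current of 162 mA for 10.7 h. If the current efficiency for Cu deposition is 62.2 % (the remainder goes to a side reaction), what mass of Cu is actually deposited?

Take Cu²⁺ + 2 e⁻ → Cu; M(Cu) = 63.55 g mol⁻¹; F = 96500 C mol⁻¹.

Q = I·t = 0.1620 × 38520 = 6240 C.
n(e⁻) = 6240/96500 = 0.06467 mol; theoretically n(Cu) = 0.06467/2 = 0.03233 mol, m_theo = 2.055 g.
At 62.2 % efficiency, m_actual = 0.622 × 2.055 = 1.28 g.

1.28 g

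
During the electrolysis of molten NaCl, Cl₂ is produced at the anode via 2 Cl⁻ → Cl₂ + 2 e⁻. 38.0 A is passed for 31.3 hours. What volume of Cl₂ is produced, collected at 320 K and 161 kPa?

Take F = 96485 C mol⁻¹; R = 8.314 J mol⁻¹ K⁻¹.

367 L

Q = I·t = 38.00 A × 112680 s = 4282000 C.
n(e⁻) = Q/F = 4282000 / 96485 = 44.38 mol.
2 electrons are transferred per Cl₂ molecule, so n(Cl₂) = 44.38 / 2 = 22.19 mol.
V = nRT/P = (22.19 × 8.314 × 320) / (161 × 10³ Pa) = 0.367 m³ = 367 L.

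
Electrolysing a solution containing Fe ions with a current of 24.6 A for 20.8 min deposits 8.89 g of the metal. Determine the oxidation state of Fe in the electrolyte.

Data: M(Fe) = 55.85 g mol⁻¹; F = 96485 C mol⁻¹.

Q = I·t = 24.60 A × 1248.0 s = 30700 C, so n(e⁻) = 30700/96485 = 0.3182 mol.
n(Fe) deposited = 8.89 / 55.85 = 0.1592 mol.
Electrons per atom = n(e⁻)/n(Fe) = 0.3182 / 0.1592 = 2.00 ≈ 2, so the ion is Fe²⁺.

+2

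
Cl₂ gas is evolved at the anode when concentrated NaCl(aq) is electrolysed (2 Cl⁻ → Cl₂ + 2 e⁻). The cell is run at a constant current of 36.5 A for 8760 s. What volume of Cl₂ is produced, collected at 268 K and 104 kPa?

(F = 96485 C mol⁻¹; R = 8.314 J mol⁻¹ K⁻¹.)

35.5 L

Q = I·t = 36.50 A × 8760.0 s = 319700 C.
n(e⁻) = Q/F = 319700 / 96485 = 3.314 mol.
2 electrons are transferred per Cl₂ molecule, so n(Cl₂) = 3.314 / 2 = 1.657 mol.
V = nRT/P = (1.657 × 8.314 × 268) / (104 × 10³ Pa) = 0.0355 m³ = 35.5 L.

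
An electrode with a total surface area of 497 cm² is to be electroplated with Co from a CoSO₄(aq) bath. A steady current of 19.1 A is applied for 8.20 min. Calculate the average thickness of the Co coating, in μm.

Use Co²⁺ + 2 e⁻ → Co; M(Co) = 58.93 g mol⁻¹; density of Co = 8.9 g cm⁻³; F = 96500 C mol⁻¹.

Q = I·t = 19.10 × 492.00 = 9397 C; n(e⁻) = 0.09738 mol.
n(Co) = n(e⁻)/2 = 0.04869 mol, so m = 0.04869 × 58.93 = 2.869 g.
Volume = m/ρ = 2.869 / 8.9 = 0.3224 cm³.
Thickness = V/A = 0.3224 / 497 = 6.49 × 10⁻⁴ cm = 6.49 μm.

6.49 μm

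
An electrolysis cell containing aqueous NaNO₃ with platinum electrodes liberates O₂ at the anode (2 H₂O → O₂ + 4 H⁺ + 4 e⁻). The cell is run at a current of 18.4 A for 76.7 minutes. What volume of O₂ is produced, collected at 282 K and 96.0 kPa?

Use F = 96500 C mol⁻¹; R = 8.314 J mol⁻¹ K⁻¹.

5.36 L

Q = I·t = 18.40 A × 4602.0 s = 84680 C.
n(e⁻) = Q/F = 84680 / 96500 = 0.8775 mol.
4 electrons are transferred per O₂ molecule, so n(O₂) = 0.8775 / 4 = 0.2194 mol.
V = nRT/P = (0.2194 × 8.314 × 282) / (96.0 × 10³ Pa) = 0.00536 m³ = 5.36 L.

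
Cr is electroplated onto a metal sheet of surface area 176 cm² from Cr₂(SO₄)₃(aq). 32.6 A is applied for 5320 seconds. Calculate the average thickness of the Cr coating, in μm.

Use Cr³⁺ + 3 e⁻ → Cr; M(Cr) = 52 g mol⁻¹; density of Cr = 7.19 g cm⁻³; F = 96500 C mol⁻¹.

Q = I·t = 32.60 × 5320.0 = 173400 C; n(e⁻) = 1.797 mol.
n(Cr) = n(e⁻)/3 = 0.5991 mol, so m = 0.5991 × 52 = 31.15 g.
Volume = m/ρ = 31.15 / 7.19 = 4.333 cm³.
Thickness = V/A = 4.333 / 176 = 0.0246 cm = 246 μm.

246 μm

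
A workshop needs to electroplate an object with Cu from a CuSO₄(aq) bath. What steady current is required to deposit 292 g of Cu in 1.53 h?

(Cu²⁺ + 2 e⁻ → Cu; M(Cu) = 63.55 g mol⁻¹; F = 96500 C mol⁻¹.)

161 A

n(Cu) = 292 / 63.55 = 4.595 mol.
n(e⁻) = 2 × 4.595 = 9.190 mol.
Q = n(e⁻)·F = 9.190 × 96500 = 886800 C.
I = Q/t = 886800 / 5508.0 s = 161 A.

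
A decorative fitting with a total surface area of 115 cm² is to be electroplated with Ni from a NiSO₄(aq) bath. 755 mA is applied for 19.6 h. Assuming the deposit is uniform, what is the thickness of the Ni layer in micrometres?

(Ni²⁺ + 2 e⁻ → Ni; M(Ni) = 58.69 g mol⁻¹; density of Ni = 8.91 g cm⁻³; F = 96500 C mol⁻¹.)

158 μm

Q = I·t = 0.7550 × 70560 = 53270 C; n(e⁻) = 0.5520 mol.
n(Ni) = n(e⁻)/2 = 0.2760 mol, so m = 0.2760 × 58.69 = 16.20 g.
Volume = m/ρ = 16.20 / 8.91 = 1.818 cm³.
Thickness = V/A = 1.818 / 115 = 0.0158 cm = 158 μm.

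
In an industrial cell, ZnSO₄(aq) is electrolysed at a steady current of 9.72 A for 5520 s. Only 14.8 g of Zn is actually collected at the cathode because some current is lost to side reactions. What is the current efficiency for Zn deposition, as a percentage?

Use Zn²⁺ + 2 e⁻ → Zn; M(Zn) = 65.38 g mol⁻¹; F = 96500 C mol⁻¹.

81.4 %

Q = I·t = 9.720 × 5520.0 = 53650 C; n(e⁻) = 53650/96500 = 0.5560 mol.
Theoretical n(Zn) = n(e⁻)/2 = 0.2780 mol, i.e. m_theo = 0.2780 × 65.38 = 18.18 g.
Efficiency = m_actual / m_theo = 14.8 / 18.18 = 81.4 %.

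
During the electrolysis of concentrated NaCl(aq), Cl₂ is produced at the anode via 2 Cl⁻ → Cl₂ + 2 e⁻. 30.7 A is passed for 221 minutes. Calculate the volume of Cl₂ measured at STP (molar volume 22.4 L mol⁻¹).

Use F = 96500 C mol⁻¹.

Q = I·t = 30.70 A × 13260 s = 407100 C.
n(e⁻) = Q/F = 407100 / 96500 = 4.218 mol.
2 electrons are transferred per Cl₂ molecule, so n(Cl₂) = 4.218 / 2 = 2.109 mol.
V = n × V_m = 2.109 × 22.4 = 47.2 L.

47.2 L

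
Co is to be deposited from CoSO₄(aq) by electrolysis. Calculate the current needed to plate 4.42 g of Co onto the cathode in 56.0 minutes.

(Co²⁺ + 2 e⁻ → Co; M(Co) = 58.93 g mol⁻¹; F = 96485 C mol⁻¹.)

4.31 A

n(Co) = 4.42 / 58.93 = 0.07500 mol.
n(e⁻) = 2 × 0.07500 = 0.1500 mol.
Q = n(e⁻)·F = 0.1500 × 96485 = 14470 C.
I = Q/t = 14470 / 3360.0 s = 4.31 A.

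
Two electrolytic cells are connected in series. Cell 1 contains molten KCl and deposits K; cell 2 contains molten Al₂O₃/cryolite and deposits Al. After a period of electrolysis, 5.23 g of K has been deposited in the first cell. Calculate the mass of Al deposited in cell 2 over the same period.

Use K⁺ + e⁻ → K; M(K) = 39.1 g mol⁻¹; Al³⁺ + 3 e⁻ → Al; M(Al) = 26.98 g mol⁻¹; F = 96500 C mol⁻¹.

n(K) = 5.23 / 39.1 = 0.1338 mol.
Since K⁺ + e⁻ → K, n(e⁻) passed = 1 × 0.1338 = 0.1338 mol.
Cells in series carry the same charge, so the same 0.1338 mol of electrons passes through cell 2.
Al³⁺ + 3 e⁻ → Al, so n(Al) = 0.1338 / 3 = 0.04459 mol.
m(Al) = 0.04459 × 26.98 = 1.20 g.

1.20 g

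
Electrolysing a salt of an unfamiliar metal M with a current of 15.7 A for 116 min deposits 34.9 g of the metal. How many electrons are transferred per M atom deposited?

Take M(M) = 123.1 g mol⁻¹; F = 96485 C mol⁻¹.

4

Q = I·t = 15.70 A × 6960.0 s = 109300 C, so n(e⁻) = 109300/96485 = 1.133 mol.
n(M) deposited = 34.9 / 123.1 = 0.2835 mol.
Electrons per atom = n(e⁻)/n(M) = 1.133 / 0.2835 = 3.99 ≈ 4, so the ion is M⁴⁺.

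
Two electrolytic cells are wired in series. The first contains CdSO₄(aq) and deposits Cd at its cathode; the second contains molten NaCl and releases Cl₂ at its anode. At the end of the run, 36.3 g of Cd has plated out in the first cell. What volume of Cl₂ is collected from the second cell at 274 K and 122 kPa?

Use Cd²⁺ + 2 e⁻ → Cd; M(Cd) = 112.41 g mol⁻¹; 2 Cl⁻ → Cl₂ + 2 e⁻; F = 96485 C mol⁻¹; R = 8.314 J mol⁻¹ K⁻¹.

n(Cd) = 36.3 / 112.41 = 0.3229 mol, so n(e⁻) = 2 × 0.3229 = 0.6459 mol.
The cells are in series, so the same 0.6459 mol of electrons passes through the second cell.
2 Cl⁻ → Cl₂ + 2 e⁻ — 2 mol e⁻ per mol Cl₂, so n(Cl₂) = 0.6459/2 = 0.3229 mol.
V = nRT/P = (0.3229 × 8.314 × 274) / (122 × 10³) = 0.00603 m³ = 6.03 L.

6.03 L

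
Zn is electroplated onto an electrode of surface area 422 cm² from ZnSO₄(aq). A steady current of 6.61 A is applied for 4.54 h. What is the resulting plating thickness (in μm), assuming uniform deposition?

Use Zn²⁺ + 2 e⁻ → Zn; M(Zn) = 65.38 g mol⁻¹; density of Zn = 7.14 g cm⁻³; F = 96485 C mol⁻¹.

Q = I·t = 6.610 × 16344 = 108000 C; n(e⁻) = 1.120 mol.
n(Zn) = n(e⁻)/2 = 0.5598 mol, so m = 0.5598 × 65.38 = 36.60 g.
Volume = m/ρ = 36.60 / 7.14 = 5.126 cm³.
Thickness = V/A = 5.126 / 422 = 0.0121 cm = 121 μm.

121 μm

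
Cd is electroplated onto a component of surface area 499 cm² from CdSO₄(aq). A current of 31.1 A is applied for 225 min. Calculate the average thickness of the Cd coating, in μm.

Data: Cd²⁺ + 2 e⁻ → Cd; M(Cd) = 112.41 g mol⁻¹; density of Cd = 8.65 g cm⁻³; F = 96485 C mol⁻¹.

567 μm

Q = I·t = 31.10 × 13500 = 419800 C; n(e⁻) = 4.351 mol.
n(Cd) = n(e⁻)/2 = 2.176 mol, so m = 2.176 × 112.41 = 244.6 g.
Volume = m/ρ = 244.6 / 8.65 = 28.27 cm³.
Thickness = V/A = 28.27 / 499 = 0.0567 cm = 567 μm.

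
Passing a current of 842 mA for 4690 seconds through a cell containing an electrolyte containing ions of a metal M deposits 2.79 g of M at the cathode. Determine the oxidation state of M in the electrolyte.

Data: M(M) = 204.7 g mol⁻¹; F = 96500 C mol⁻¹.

Q = I·t = 0.8420 A × 4690.0 s = 3949 C, so n(e⁻) = 3949/96500 = 0.04092 mol.
n(M) deposited = 2.79 / 204.7 = 0.01363 mol.
Electrons per atom = n(e⁻)/n(M) = 0.04092 / 0.01363 = 3.00 ≈ 3, so the ion is M³⁺.

+3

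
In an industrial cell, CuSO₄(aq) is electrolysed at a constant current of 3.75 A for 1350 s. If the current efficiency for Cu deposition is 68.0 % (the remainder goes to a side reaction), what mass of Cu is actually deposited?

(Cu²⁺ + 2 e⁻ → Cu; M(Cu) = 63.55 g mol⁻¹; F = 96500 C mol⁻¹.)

Q = I·t = 3.750 × 1350.0 = 5062 C.
n(e⁻) = 5062/96500 = 0.05246 mol; theoretically n(Cu) = 0.05246/2 = 0.02623 mol, m_theo = 1.667 g.
At 68.0 % efficiency, m_actual = 0.680 × 1.667 = 1.13 g.

1.13 g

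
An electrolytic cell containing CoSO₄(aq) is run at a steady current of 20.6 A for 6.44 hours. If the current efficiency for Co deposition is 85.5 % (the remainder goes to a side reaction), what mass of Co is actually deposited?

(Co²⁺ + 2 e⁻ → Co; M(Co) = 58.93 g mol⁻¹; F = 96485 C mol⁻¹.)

Q = I·t = 20.60 × 23184 = 477600 C.
n(e⁻) = 477600/96485 = 4.950 mol; theoretically n(Co) = 4.950/2 = 2.475 mol, m_theo = 145.8 g.
At 85.5 % efficiency, m_actual = 0.855 × 145.8 = 125 g.

125 g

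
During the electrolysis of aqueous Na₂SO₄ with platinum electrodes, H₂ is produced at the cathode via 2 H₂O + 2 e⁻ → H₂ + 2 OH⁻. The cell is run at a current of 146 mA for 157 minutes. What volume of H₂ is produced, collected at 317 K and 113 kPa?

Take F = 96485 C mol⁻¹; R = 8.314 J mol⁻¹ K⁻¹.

Q = I·t = 0.1460 A × 9420.0 s = 1375 C.
n(e⁻) = Q/F = 1375 / 96485 = 0.01425 mol.
2 electrons are transferred per H₂ molecule, so n(H₂) = 0.01425 / 2 = 0.007127 mol.
V = nRT/P = (0.007127 × 8.314 × 317) / (113 × 10³ Pa) = 1.66 × 10⁻⁴ m³ = 0.166 L.

0.166 L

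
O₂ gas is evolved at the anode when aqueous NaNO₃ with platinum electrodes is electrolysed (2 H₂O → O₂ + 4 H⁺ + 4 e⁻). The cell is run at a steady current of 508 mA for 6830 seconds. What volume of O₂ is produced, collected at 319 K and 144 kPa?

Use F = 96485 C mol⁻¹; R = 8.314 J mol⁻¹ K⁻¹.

Q = I·t = 0.5080 A × 6830.0 s = 3470 C.
n(e⁻) = Q/F = 3470 / 96485 = 0.03596 mol.
4 electrons are transferred per O₂ molecule, so n(O₂) = 0.03596 / 4 = 0.008990 mol.
V = nRT/P = (0.008990 × 8.314 × 319) / (144 × 10³ Pa) = 1.66 × 10⁻⁴ m³ = 0.166 L.

0.166 L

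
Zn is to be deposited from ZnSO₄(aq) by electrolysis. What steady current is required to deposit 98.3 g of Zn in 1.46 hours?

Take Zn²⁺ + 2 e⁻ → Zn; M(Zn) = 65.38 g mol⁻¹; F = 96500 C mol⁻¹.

55.2 A

n(Zn) = 98.3 / 65.38 = 1.504 mol.
n(e⁻) = 2 × 1.504 = 3.007 mol.
Q = n(e⁻)·F = 3.007 × 96500 = 290200 C.
I = Q/t = 290200 / 5256.0 s = 55.2 A.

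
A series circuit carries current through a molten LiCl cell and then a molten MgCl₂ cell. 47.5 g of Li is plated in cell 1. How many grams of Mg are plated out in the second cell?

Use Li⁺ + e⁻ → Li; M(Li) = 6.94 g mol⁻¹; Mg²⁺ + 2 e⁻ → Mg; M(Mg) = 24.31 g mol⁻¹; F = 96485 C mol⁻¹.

n(Li) = 47.5 / 6.94 = 6.844 mol.
Since Li⁺ + e⁻ → Li, n(e⁻) passed = 1 × 6.844 = 6.844 mol.
Cells in series carry the same charge, so the same 6.844 mol of electrons passes through cell 2.
Mg²⁺ + 2 e⁻ → Mg, so n(Mg) = 6.844 / 2 = 3.422 mol.
m(Mg) = 3.422 × 24.31 = 83.2 g.

83.2 g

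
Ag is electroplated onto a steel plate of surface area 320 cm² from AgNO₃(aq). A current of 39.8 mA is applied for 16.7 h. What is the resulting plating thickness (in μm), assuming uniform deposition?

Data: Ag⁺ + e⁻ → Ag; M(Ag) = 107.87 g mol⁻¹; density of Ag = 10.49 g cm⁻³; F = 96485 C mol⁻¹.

Q = I·t = 0.03980 × 60120 = 2393 C; n(e⁻) = 0.02480 mol.
n(Ag) = n(e⁻)/1 = 0.02480 mol, so m = 0.02480 × 107.87 = 2.675 g.
Volume = m/ρ = 2.675 / 10.49 = 0.2550 cm³.
Thickness = V/A = 0.2550 / 320 = 7.97 × 10⁻⁴ cm = 7.97 μm.

7.97 μm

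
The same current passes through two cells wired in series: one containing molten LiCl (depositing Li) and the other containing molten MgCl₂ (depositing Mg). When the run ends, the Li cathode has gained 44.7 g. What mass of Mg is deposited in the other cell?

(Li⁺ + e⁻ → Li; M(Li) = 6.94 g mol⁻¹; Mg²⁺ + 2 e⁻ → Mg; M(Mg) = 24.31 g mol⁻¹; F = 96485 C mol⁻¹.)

n(Li) = 44.7 / 6.94 = 6.441 mol.
Since Li⁺ + e⁻ → Li, n(e⁻) passed = 1 × 6.441 = 6.441 mol.
Cells in series carry the same charge, so the same 6.441 mol of electrons passes through cell 2.
Mg²⁺ + 2 e⁻ → Mg, so n(Mg) = 6.441 / 2 = 3.220 mol.
m(Mg) = 3.220 × 24.31 = 78.3 g.

78.3 g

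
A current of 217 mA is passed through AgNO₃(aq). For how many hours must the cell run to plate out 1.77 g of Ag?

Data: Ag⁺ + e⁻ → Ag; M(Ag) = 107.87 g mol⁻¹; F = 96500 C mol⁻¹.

n(Ag) = m/M = 1.77 / 107.87 = 0.01641 mol.
Each Ag atom requires 1 electron, so n(e⁻) = 1 × 0.01641 = 0.01641 mol.
Q = n(e⁻)·F = 0.01641 × 96500 = 1583 C.
t = Q/I = 1583 / 0.2170 A = 7297 s = 2.03 h.

2.03 h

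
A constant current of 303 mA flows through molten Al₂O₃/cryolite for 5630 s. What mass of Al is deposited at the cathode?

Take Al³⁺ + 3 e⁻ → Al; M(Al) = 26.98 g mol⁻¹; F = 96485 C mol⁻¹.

Q = I·t = 0.3030 A × 5630.0 s = 1706 C.
n(e⁻) = Q/F = 1706 / 96485 = 0.01768 mol.
Al³⁺ + 3 e⁻ → Al, so n(Al) = n(e⁻)/3 = 0.005893 mol.
m = n·M = 0.005893 × 26.98 = 0.159 g.

0.159 g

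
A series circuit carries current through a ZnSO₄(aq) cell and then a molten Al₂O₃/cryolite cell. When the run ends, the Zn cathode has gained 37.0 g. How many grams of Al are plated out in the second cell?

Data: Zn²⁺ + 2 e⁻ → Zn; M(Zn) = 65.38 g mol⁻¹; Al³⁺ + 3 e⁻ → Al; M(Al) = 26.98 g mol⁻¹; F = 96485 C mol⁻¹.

10.2 g

n(Zn) = 37.0 / 65.38 = 0.5659 mol.
Since Zn²⁺ + 2 e⁻ → Zn, n(e⁻) passed = 2 × 0.5659 = 1.132 mol.
Cells in series carry the same charge, so the same 1.132 mol of electrons passes through cell 2.
Al³⁺ + 3 e⁻ → Al, so n(Al) = 1.132 / 3 = 0.3773 mol.
m(Al) = 0.3773 × 26.98 = 10.2 g.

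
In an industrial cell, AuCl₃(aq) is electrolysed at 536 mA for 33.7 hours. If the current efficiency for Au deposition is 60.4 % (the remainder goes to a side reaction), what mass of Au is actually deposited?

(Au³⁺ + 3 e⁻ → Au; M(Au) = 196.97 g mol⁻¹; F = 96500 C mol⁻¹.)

Q = I·t = 0.5360 × 121320 = 65030 C.
n(e⁻) = 65030/96500 = 0.6739 mol; theoretically n(Au) = 0.6739/3 = 0.2246 mol, m_theo = 44.24 g.
At 60.4 % efficiency, m_actual = 0.604 × 44.24 = 26.7 g.

26.7 g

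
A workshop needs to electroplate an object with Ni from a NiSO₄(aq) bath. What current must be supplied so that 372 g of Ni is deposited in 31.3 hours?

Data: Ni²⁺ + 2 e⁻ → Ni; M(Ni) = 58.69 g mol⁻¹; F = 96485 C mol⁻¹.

10.9 A

n(Ni) = 372 / 58.69 = 6.338 mol.
n(e⁻) = 2 × 6.338 = 12.68 mol.
Q = n(e⁻)·F = 12.68 × 96485 = 1223000 C.
I = Q/t = 1223000 / 112680 s = 10.9 A.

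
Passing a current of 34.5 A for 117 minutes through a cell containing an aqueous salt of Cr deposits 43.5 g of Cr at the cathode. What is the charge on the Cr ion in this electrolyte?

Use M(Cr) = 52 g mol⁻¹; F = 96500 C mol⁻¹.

+3

Q = I·t = 34.50 A × 7020.0 s = 242200 C, so n(e⁻) = 242200/96500 = 2.510 mol.
n(Cr) deposited = 43.5 / 52 = 0.8365 mol.
Electrons per atom = n(e⁻)/n(Cr) = 2.510 / 0.8365 = 3.00 ≈ 3, so the ion is Cr³⁺.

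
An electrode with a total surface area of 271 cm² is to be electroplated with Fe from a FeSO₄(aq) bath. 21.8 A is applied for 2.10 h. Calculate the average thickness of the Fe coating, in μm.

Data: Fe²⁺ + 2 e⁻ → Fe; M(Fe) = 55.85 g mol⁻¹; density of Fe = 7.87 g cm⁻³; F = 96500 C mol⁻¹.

224 μm

Q = I·t = 21.80 × 7560.0 = 164800 C; n(e⁻) = 1.708 mol.
n(Fe) = n(e⁻)/2 = 0.8539 mol, so m = 0.8539 × 55.85 = 47.69 g.
Volume = m/ρ = 47.69 / 7.87 = 6.060 cm³.
Thickness = V/A = 6.060 / 271 = 0.0224 cm = 224 μm.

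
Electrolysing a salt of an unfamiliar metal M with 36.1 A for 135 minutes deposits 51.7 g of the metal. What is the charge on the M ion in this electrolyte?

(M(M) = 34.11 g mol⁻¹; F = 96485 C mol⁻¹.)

+2

Q = I·t = 36.10 A × 8100.0 s = 292400 C, so n(e⁻) = 292400/96485 = 3.031 mol.
n(M) deposited = 51.7 / 34.11 = 1.516 mol.
Electrons per atom = n(e⁻)/n(M) = 3.031 / 1.516 = 2.00 ≈ 2, so the ion is M²⁺.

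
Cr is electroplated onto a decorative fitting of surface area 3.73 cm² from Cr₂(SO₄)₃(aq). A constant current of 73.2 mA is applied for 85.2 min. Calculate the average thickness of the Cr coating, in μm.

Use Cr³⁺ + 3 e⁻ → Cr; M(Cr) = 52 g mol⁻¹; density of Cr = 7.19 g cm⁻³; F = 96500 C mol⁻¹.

25.1 μm

Q = I·t = 0.07320 × 5112.0 = 374.2 C; n(e⁻) = 0.003878 mol.
n(Cr) = n(e⁻)/3 = 0.001293 mol, so m = 0.001293 × 52 = 0.06721 g.
Volume = m/ρ = 0.06721 / 7.19 = 0.009348 cm³.
Thickness = V/A = 0.009348 / 3.73 = 0.00251 cm = 25.1 μm.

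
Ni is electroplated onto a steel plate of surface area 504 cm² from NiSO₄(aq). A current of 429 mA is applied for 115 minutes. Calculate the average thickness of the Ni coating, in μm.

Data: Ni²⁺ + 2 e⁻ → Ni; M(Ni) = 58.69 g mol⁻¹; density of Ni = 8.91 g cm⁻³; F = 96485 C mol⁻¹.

Q = I·t = 0.4290 × 6900.0 = 2960 C; n(e⁻) = 0.03068 mol.
n(Ni) = n(e⁻)/2 = 0.01534 mol, so m = 0.01534 × 58.69 = 0.9003 g.
Volume = m/ρ = 0.9003 / 8.91 = 0.1010 cm³.
Thickness = V/A = 0.1010 / 504 = 2.00 × 10⁻⁴ cm = 2.00 μm.

2.00 μm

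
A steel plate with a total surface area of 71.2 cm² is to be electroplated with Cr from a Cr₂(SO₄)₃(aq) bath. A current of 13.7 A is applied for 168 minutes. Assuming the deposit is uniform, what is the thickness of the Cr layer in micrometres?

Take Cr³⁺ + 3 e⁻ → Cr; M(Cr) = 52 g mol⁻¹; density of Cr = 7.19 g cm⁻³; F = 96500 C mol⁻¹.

485 μm

Q = I·t = 13.70 × 10080 = 138100 C; n(e⁻) = 1.431 mol.
n(Cr) = n(e⁻)/3 = 0.4770 mol, so m = 0.4770 × 52 = 24.80 g.
Volume = m/ρ = 24.80 / 7.19 = 3.450 cm³.
Thickness = V/A = 3.450 / 71.2 = 0.0485 cm = 485 μm.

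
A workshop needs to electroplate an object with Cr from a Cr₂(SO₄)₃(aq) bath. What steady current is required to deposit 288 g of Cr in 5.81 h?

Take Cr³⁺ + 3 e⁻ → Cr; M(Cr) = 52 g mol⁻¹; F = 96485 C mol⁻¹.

n(Cr) = 288 / 52 = 5.538 mol.
n(e⁻) = 3 × 5.538 = 16.62 mol.
Q = n(e⁻)·F = 16.62 × 96485 = 1603000 C.
I = Q/t = 1603000 / 20916 s = 76.6 A.

76.6 A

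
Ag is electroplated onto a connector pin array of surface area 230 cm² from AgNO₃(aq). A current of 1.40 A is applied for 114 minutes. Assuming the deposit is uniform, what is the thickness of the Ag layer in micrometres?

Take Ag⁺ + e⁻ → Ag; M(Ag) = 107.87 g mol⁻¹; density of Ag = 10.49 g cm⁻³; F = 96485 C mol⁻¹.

44.4 μm

Q = I·t = 1.400 × 6840.0 = 9576 C; n(e⁻) = 0.09925 mol.
n(Ag) = n(e⁻)/1 = 0.09925 mol, so m = 0.09925 × 107.87 = 10.71 g.
Volume = m/ρ = 10.71 / 10.49 = 1.021 cm³.
Thickness = V/A = 1.021 / 230 = 0.00444 cm = 44.4 μm.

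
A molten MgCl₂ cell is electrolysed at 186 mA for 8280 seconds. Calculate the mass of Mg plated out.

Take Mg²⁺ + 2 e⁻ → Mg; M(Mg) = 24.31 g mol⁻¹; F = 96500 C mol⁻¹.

0.194 g

Q = I·t = 0.1860 A × 8280.0 s = 1540 C.
n(e⁻) = Q/F = 1540 / 96500 = 0.01596 mol.
Mg²⁺ + 2 e⁻ → Mg, so n(Mg) = n(e⁻)/2 = 0.007980 mol.
m = n·M = 0.007980 × 24.31 = 0.194 g.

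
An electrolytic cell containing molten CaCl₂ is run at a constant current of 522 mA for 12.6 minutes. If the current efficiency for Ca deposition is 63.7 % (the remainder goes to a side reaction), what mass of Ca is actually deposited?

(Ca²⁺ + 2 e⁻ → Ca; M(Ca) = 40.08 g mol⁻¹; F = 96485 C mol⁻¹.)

0.0522 g

Q = I·t = 0.5220 × 756.00 = 394.6 C.
n(e⁻) = 394.6/96485 = 0.004090 mol; theoretically n(Ca) = 0.004090/2 = 0.002045 mol, m_theo = 0.08197 g.
At 63.7 % efficiency, m_actual = 0.637 × 0.08197 = 0.0522 g.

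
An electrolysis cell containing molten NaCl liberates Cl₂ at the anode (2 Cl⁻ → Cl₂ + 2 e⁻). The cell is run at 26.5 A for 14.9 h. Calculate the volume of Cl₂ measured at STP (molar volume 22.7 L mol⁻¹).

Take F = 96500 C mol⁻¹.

167 L

Q = I·t = 26.50 A × 53640 s = 1421000 C.
n(e⁻) = Q/F = 1421000 / 96500 = 14.73 mol.
2 electrons are transferred per Cl₂ molecule, so n(Cl₂) = 14.73 / 2 = 7.365 mol.
V = n × V_m = 7.365 × 22.7 = 167 L.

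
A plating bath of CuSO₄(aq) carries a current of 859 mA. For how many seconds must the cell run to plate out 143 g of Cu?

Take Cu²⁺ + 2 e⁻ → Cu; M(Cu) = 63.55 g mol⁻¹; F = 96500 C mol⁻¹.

n(Cu) = m/M = 143 / 63.55 = 2.250 mol.
Each Cu atom requires 2 electrons, so n(e⁻) = 2 × 2.250 = 4.500 mol.
Q = n(e⁻)·F = 4.500 × 96500 = 434300 C.
t = Q/I = 434300 / 0.8590 A = 505600 s.

5.06 × 10⁵ s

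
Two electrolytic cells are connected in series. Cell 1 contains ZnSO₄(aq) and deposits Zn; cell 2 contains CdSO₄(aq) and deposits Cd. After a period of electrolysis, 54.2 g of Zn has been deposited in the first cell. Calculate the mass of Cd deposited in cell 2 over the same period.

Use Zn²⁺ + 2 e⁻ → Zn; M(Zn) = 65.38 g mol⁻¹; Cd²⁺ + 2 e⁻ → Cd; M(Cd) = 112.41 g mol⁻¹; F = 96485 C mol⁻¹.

93.2 g

n(Zn) = 54.2 / 65.38 = 0.8290 mol.
Since Zn²⁺ + 2 e⁻ → Zn, n(e⁻) passed = 2 × 0.8290 = 1.658 mol.
Cells in series carry the same charge, so the same 1.658 mol of electrons passes through cell 2.
Cd²⁺ + 2 e⁻ → Cd, so n(Cd) = 1.658 / 2 = 0.8290 mol.
m(Cd) = 0.8290 × 112.41 = 93.2 g.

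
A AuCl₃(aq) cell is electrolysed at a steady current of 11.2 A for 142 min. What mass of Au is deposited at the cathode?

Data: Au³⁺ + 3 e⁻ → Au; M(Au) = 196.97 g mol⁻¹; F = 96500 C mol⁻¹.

Q = I·t = 11.20 A × 8520.0 s = 95420 C.
n(e⁻) = Q/F = 95420 / 96500 = 0.9888 mol.
Au³⁺ + 3 e⁻ → Au, so n(Au) = n(e⁻)/3 = 0.3296 mol.
m = n·M = 0.3296 × 196.97 = 64.9 g.

64.9 g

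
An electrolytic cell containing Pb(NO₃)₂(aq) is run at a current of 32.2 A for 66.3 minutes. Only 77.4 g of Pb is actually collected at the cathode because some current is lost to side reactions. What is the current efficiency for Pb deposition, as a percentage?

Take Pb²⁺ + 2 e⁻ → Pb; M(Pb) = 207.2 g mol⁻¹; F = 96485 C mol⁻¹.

56.3 %

Q = I·t = 32.20 × 3978.0 = 128100 C; n(e⁻) = 128100/96485 = 1.328 mol.
Theoretical n(Pb) = n(e⁻)/2 = 0.6638 mol, i.e. m_theo = 0.6638 × 207.2 = 137.5 g.
Efficiency = m_actual / m_theo = 77.4 / 137.5 = 56.3 %.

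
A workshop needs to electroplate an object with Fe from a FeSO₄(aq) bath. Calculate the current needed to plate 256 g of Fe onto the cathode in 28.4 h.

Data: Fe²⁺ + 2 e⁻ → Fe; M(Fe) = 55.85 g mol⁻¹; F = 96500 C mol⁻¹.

n(Fe) = 256 / 55.85 = 4.584 mol.
n(e⁻) = 2 × 4.584 = 9.167 mol.
Q = n(e⁻)·F = 9.167 × 96500 = 884700 C.
I = Q/t = 884700 / 102240 s = 8.65 A.

8.65 A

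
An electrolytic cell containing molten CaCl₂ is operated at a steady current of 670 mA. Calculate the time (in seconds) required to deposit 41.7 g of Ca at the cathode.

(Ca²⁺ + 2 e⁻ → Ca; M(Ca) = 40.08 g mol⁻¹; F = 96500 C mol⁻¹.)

3.00 × 10⁵ s

n(Ca) = m/M = 41.7 / 40.08 = 1.040 mol.
Each Ca atom requires 2 electrons, so n(e⁻) = 2 × 1.040 = 2.081 mol.
Q = n(e⁻)·F = 2.081 × 96500 = 200800 C.
t = Q/I = 200800 / 0.6700 A = 299700 s.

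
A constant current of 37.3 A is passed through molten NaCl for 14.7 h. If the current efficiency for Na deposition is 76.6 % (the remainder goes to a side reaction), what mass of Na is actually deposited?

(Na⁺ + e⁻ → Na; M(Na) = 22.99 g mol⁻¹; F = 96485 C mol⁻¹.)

360 g

Q = I·t = 37.30 × 52920 = 1974000 C.
n(e⁻) = 1974000/96485 = 20.46 mol; theoretically n(Na) = 20.46/1 = 20.46 mol, m_theo = 470.3 g.
At 76.6 % efficiency, m_actual = 0.766 × 470.3 = 360 g.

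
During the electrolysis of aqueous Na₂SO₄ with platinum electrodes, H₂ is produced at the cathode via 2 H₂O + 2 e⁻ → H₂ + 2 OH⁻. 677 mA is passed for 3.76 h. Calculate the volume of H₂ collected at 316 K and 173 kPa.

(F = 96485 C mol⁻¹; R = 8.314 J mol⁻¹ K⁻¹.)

Q = I·t = 0.6770 A × 13536 s = 9164 C.
n(e⁻) = Q/F = 9164 / 96485 = 0.09498 mol.
2 electrons are transferred per H₂ molecule, so n(H₂) = 0.09498 / 2 = 0.04749 mol.
V = nRT/P = (0.04749 × 8.314 × 316) / (173 × 10³ Pa) = 7.21 × 10⁻⁴ m³ = 0.721 L.

0.721 L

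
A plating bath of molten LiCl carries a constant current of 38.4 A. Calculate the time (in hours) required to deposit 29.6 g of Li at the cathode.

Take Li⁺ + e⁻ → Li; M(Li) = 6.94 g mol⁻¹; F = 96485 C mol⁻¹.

n(Li) = m/M = 29.6 / 6.94 = 4.265 mol.
Each Li atom requires 1 electron, so n(e⁻) = 1 × 4.265 = 4.265 mol.
Q = n(e⁻)·F = 4.265 × 96485 = 411500 C.
t = Q/I = 411500 / 38.40 A = 10720 s = 2.98 h.

2.98 h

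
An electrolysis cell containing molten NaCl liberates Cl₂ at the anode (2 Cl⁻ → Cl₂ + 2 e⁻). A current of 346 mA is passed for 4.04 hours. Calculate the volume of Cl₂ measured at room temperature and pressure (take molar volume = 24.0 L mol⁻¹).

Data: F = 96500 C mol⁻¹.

0.626 L

Q = I·t = 0.3460 A × 14544 s = 5032 C.
n(e⁻) = Q/F = 5032 / 96500 = 0.05215 mol.
2 electrons are transferred per Cl₂ molecule, so n(Cl₂) = 0.05215 / 2 = 0.02607 mol.
V = n × V_m = 0.02607 × 24.0 = 0.626 L.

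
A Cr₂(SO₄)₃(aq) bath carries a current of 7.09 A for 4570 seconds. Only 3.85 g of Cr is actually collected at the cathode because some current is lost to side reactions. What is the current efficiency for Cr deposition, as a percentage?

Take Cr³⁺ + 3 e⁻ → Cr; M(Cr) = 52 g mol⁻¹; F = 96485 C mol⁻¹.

66.1 %

Q = I·t = 7.090 × 4570.0 = 32400 C; n(e⁻) = 32400/96485 = 0.3358 mol.
Theoretical n(Cr) = n(e⁻)/3 = 0.1119 mol, i.e. m_theo = 0.1119 × 52 = 5.821 g.
Efficiency = m_actual / m_theo = 3.85 / 5.821 = 66.1 %.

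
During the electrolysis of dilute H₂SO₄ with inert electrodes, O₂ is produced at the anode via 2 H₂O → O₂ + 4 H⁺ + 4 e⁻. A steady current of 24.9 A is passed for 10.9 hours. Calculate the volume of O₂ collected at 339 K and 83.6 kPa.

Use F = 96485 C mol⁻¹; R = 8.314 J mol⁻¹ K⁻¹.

Q = I·t = 24.90 A × 39240 s = 977100 C.
n(e⁻) = Q/F = 977100 / 96485 = 10.13 mol.
4 electrons are transferred per O₂ molecule, so n(O₂) = 10.13 / 4 = 2.532 mol.
V = nRT/P = (2.532 × 8.314 × 339) / (83.6 × 10³ Pa) = 0.0854 m³ = 85.4 L.

85.4 L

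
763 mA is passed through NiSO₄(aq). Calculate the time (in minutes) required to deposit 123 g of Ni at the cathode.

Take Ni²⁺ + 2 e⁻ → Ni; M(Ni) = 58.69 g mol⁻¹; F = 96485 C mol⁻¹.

n(Ni) = m/M = 123 / 58.69 = 2.096 mol.
Each Ni atom requires 2 electrons, so n(e⁻) = 2 × 2.096 = 4.192 mol.
Q = n(e⁻)·F = 4.192 × 96485 = 404400 C.
t = Q/I = 404400 / 0.7630 A = 530000 s = 8830 min.

8830 min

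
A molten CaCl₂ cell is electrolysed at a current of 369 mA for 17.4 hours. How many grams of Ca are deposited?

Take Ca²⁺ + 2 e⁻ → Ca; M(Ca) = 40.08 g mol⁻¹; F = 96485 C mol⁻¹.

Q = I·t = 0.3690 A × 62640 s = 23110 C.
n(e⁻) = Q/F = 23110 / 96485 = 0.2396 mol.
Ca²⁺ + 2 e⁻ → Ca, so n(Ca) = n(e⁻)/2 = 0.1198 mol.
m = n·M = 0.1198 × 40.08 = 4.80 g.

4.80 g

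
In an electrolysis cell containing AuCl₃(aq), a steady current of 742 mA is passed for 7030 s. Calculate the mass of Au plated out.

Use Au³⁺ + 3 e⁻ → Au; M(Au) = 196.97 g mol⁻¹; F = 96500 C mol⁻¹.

3.55 g

Q = I·t = 0.7420 A × 7030.0 s = 5216 C.
n(e⁻) = Q/F = 5216 / 96500 = 0.05405 mol.
Au³⁺ + 3 e⁻ → Au, so n(Au) = n(e⁻)/3 = 0.01802 mol.
m = n·M = 0.01802 × 196.97 = 3.55 g.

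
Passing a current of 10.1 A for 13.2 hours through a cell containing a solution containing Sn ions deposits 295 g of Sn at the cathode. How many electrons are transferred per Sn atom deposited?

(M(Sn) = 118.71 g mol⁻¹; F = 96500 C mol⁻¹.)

Q = I·t = 10.10 A × 47520 s = 480000 C, so n(e⁻) = 480000/96500 = 4.974 mol.
n(Sn) deposited = 295 / 118.71 = 2.485 mol.
Electrons per atom = n(e⁻)/n(Sn) = 4.974 / 2.485 = 2.00 ≈ 2, so the ion is Sn²⁺.

2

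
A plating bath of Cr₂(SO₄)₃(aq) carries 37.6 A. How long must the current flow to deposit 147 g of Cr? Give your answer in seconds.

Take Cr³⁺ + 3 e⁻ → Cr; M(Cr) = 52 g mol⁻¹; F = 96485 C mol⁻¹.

n(Cr) = m/M = 147 / 52 = 2.827 mol.
Each Cr atom requires 3 electrons, so n(e⁻) = 3 × 2.827 = 8.481 mol.
Q = n(e⁻)·F = 8.481 × 96485 = 818300 C.
t = Q/I = 818300 / 37.60 A = 21760 s.

21800 s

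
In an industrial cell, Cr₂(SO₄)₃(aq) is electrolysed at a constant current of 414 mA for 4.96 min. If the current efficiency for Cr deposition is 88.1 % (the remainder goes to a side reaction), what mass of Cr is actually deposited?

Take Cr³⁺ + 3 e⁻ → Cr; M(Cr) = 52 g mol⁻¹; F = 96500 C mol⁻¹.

0.0195 g

Q = I·t = 0.4140 × 297.60 = 123.2 C.
n(e⁻) = 123.2/96500 = 0.001277 mol; theoretically n(Cr) = 0.001277/3 = 0.0004256 mol, m_theo = 0.02213 g.
At 88.1 % efficiency, m_actual = 0.881 × 0.02213 = 0.0195 g.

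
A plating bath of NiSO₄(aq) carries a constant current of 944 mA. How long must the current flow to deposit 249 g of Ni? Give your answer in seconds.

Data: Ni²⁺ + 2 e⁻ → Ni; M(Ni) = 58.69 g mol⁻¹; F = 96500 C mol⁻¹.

8.67 × 10⁵ s

n(Ni) = m/M = 249 / 58.69 = 4.243 mol.
Each Ni atom requires 2 electrons, so n(e⁻) = 2 × 4.243 = 8.485 mol.
Q = n(e⁻)·F = 8.485 × 96500 = 818800 C.
t = Q/I = 818800 / 0.9440 A = 867400 s.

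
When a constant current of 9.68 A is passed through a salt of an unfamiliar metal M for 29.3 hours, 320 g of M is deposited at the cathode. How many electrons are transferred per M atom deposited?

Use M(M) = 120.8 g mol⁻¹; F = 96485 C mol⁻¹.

Q = I·t = 9.680 A × 105480 s = 1021000 C, so n(e⁻) = 1021000/96485 = 10.58 mol.
n(M) deposited = 320 / 120.8 = 2.649 mol.
Electrons per atom = n(e⁻)/n(M) = 10.58 / 2.649 = 3.99 ≈ 4, so the ion is M⁴⁺.

4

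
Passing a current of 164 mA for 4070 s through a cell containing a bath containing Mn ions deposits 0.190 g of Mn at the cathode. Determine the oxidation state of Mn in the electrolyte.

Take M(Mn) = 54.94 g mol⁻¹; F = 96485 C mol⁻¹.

Q = I·t = 0.1640 A × 4070.0 s = 667.5 C, so n(e⁻) = 667.5/96485 = 0.006918 mol.
n(Mn) deposited = 0.190 / 54.94 = 0.003458 mol.
Electrons per atom = n(e⁻)/n(Mn) = 0.006918 / 0.003458 = 2.00 ≈ 2, so the ion is Mn²⁺.

+2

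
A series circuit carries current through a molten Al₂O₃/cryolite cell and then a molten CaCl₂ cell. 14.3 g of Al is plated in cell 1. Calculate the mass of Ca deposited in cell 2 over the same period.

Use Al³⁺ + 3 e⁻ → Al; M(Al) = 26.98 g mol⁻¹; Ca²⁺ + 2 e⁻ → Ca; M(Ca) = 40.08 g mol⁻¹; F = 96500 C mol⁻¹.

n(Al) = 14.3 / 26.98 = 0.5300 mol.
Since Al³⁺ + 3 e⁻ → Al, n(e⁻) passed = 3 × 0.5300 = 1.590 mol.
Cells in series carry the same charge, so the same 1.590 mol of electrons passes through cell 2.
Ca²⁺ + 2 e⁻ → Ca, so n(Ca) = 1.590 / 2 = 0.7950 mol.
m(Ca) = 0.7950 × 40.08 = 31.9 g.

31.9 g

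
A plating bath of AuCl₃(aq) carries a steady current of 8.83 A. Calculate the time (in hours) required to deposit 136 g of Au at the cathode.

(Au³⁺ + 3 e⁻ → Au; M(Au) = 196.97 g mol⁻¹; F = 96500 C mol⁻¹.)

n(Au) = m/M = 136 / 196.97 = 0.6905 mol.
Each Au atom requires 3 electrons, so n(e⁻) = 3 × 0.6905 = 2.071 mol.
Q = n(e⁻)·F = 2.071 × 96500 = 199900 C.
t = Q/I = 199900 / 8.830 A = 22640 s = 6.29 h.

6.29 h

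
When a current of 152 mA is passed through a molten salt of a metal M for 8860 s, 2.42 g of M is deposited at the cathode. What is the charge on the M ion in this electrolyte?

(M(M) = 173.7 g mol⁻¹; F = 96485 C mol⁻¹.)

Q = I·t = 0.1520 A × 8860.0 s = 1347 C, so n(e⁻) = 1347/96485 = 0.01396 mol.
n(M) deposited = 2.42 / 173.7 = 0.01393 mol.
Electrons per atom = n(e⁻)/n(M) = 0.01396 / 0.01393 = 1.00 ≈ 1, so the ion is M⁺.

+1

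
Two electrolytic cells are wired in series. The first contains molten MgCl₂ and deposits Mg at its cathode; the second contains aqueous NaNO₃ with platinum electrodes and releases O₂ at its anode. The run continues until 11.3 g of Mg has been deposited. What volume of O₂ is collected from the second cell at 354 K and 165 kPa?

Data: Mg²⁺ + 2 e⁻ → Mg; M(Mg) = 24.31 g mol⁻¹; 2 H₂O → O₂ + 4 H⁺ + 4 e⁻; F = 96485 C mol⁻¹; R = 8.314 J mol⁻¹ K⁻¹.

n(Mg) = 11.3 / 24.31 = 0.4648 mol, so n(e⁻) = 2 × 0.4648 = 0.9297 mol.
The cells are in series, so the same 0.9297 mol of electrons passes through the second cell.
2 H₂O → O₂ + 4 H⁺ + 4 e⁻ — 4 mol e⁻ per mol O₂, so n(O₂) = 0.9297/4 = 0.2324 mol.
V = nRT/P = (0.2324 × 8.314 × 354) / (165 × 10³) = 0.00415 m³ = 4.15 L.

4.15 L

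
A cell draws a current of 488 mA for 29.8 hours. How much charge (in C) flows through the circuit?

Q = I·t = 0.4880 A × 107280 s = 52400 C.

52400 C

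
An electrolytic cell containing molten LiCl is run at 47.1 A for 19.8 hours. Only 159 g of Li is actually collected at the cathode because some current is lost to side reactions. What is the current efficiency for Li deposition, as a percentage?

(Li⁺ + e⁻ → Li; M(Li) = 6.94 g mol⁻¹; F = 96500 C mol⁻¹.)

65.9 %

Q = I·t = 47.10 × 71280 = 3357000 C; n(e⁻) = 3357000/96500 = 34.79 mol.
Theoretical n(Li) = n(e⁻)/1 = 34.79 mol, i.e. m_theo = 34.79 × 6.94 = 241.4 g.
Efficiency = m_actual / m_theo = 159 / 241.4 = 65.9 %.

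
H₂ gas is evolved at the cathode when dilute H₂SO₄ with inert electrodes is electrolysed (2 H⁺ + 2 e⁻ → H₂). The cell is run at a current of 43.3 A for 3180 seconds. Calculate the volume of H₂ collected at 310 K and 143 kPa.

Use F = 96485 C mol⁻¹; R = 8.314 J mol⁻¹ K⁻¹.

Q = I·t = 43.30 A × 3180.0 s = 137700 C.
n(e⁻) = Q/F = 137700 / 96485 = 1.427 mol.
2 electrons are transferred per H₂ molecule, so n(H₂) = 1.427 / 2 = 0.7136 mol.
V = nRT/P = (0.7136 × 8.314 × 310) / (143 × 10³ Pa) = 0.0129 m³ = 12.9 L.

12.9 L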